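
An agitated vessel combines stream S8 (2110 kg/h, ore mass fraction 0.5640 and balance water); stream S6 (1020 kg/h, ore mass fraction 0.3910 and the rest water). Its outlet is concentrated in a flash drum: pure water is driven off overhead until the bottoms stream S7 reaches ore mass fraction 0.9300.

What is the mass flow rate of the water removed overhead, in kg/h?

1422 kg/h

ore entering = 2110×0.564 + 1020×0.391 = 1588.9 kg/h.
All ore reports to S7, so S7 = 1588.9/0.930 = 1708.5 kg/h.
Total feed = 3130 kg/h; overhead = 3130 − 1708.5 = 1421.5 kg/h.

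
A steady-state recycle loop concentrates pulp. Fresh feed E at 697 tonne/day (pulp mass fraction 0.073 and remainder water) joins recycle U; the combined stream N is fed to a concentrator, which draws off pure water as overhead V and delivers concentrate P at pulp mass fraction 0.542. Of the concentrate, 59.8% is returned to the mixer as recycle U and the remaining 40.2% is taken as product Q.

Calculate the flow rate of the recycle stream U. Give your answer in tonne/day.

Overall pulp balance (none leaves overhead): pulp in fresh feed = pulp in product, i.e. 697×0.073 = (1−0.598)·P·0.542.
P = 50.881/(0.542×0.402) = 233.52 tonne/day.
Recycle U = 0.598×233.52 = 139.65 tonne/day.

139.6 tonne/day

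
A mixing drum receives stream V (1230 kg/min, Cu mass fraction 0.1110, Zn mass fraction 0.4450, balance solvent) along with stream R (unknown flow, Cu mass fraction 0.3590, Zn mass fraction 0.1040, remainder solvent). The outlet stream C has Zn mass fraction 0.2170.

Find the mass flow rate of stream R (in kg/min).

Let R be the unknown flow. Total out = 1230 + R.
Zn balance: 547.35 + 0.104·R = 0.217·(1230 + R)
(0.104 − 0.217)·R = 0.217×1230 − 547.35 = -280.44
R = -280.44 / -0.113 = 2481.8 kg/min

2482 kg/min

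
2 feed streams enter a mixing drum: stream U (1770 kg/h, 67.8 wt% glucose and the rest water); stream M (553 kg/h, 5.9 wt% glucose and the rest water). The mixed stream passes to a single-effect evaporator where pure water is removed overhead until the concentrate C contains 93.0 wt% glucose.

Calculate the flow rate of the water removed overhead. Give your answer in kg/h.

glucose entering = 1770×0.678 + 553×0.059 = 1232.7 kg/h.
All glucose reports to C, so C = 1232.7/0.930 = 1325.5 kg/h.
Total feed = 2323 kg/h; overhead = 2323 − 1325.5 = 997.53 kg/h.

997.5 kg/h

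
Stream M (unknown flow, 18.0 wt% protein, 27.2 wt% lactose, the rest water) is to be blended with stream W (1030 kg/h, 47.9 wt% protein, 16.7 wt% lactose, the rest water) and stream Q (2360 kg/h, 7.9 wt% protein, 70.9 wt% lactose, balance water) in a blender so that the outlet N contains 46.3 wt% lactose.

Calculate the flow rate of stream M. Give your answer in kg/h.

Let M be the unknown flow. Total out = 3390 + M.
lactose balance: 1845.2 + 0.272·M = 0.463·(3390 + M)
(0.272 − 0.463)·M = 0.463×3390 − 1845.2 = -275.68
M = -275.68 / -0.191 = 1443.4 kg/h

1443 kg/h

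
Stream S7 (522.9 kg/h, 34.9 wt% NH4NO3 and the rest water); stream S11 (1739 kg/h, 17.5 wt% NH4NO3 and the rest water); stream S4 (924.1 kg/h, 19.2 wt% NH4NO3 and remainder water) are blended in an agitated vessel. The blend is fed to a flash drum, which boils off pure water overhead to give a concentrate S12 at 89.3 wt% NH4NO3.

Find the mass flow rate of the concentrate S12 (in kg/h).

NH4NO3 entering = 522.9×0.349 + 1739×0.175 + 924.1×0.192 = 664.24 kg/h.
All NH4NO3 reports to S12, so S12 = 664.24/0.893 = 743.83 kg/h.

743.8 kg/h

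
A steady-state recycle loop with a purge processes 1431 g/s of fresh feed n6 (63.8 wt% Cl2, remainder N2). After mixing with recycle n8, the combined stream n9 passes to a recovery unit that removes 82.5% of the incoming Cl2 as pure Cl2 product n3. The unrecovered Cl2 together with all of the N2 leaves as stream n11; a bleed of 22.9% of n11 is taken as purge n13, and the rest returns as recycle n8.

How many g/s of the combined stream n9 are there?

N2 enters only via n6 and leaves only via the purge: 1431×0.362 = 0.229×(N2 in n11), and the recovery unit passes all N2, so N2 in n9 = N2 in n11 = 2262.1 g/s.
Cl2 in n9: m_A = 1431×0.638 + (1−0.229)·(1−0.825)·m_A, so m_A = 912.98/0.8651 = 1055.4 g/s.
n9 = 1055.4 + 2262.1 = 3317.5 g/s.

3317 g/s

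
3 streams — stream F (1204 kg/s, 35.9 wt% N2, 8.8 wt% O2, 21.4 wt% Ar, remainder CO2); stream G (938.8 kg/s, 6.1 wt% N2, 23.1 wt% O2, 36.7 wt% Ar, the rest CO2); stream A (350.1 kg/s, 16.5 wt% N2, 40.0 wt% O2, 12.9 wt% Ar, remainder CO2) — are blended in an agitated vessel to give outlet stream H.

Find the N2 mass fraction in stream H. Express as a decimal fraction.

Total flow out = 1204 + 938.8 + 350.1 = 2492.9 kg/s.
N2 in = 1204×0.359 + 938.8×0.061 + 350.1×0.165 = 547.27 kg/s.
N2 mass fraction in H = 547.27/2492.9 = 0.220.

0.220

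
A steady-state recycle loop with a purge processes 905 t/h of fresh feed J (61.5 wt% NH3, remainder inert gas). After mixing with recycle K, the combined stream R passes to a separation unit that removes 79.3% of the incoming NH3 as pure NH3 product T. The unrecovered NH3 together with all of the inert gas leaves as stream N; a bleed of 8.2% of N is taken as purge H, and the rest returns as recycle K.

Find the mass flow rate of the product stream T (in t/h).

NH3 in R: m_A = 905×0.615 + (1−0.082)·(1−0.793)·m_A, so m_A = 556.58/0.8100 = 687.15 t/h.
Product T = 0.793×687.15 = 544.91 t/h.

544.9 t/h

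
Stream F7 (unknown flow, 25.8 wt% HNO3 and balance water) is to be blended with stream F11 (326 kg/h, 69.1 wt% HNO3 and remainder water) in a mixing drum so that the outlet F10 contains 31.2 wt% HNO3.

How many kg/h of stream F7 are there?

2288 kg/h

Let F7 be the unknown flow. Total out = 326 + F7.
HNO3 balance: 225.27 + 0.258·F7 = 0.312·(326 + F7)
(0.258 − 0.312)·F7 = 0.312×326 − 225.27 = -123.55
F7 = -123.55 / -0.054 = 2288 kg/h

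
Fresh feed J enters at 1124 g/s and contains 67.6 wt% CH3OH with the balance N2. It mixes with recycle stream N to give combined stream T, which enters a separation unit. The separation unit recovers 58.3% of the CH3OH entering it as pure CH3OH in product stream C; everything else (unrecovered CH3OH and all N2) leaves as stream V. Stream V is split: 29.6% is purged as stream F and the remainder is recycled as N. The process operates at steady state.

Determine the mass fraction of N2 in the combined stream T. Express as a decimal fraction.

N2 enters only via J and leaves only via the purge: 1124×0.324 = 0.296×(N2 in V), and the separation unit passes all N2, so N2 in T = N2 in V = 1230.3 g/s.
CH3OH in T: m_A = 1124×0.676 + (1−0.296)·(1−0.583)·m_A, so m_A = 759.82/0.7064 = 1075.6 g/s.
T = 1075.6 + 1230.3 = 2305.9 g/s.
N2 fraction in T = 1230.3/2305.9 = 0.534.

0.534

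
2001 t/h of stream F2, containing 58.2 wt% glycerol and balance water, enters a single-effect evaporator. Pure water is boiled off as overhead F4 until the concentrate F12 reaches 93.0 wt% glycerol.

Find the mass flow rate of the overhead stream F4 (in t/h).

glycerol is conserved: 2001×0.582 = 1164.6 t/h all reports to the concentrate.
Concentrate = 1164.6/(target fraction) = 1252.2 t/h.
Overhead = 2001 − 1252.2 = 748.76 t/h.

748.8 t/h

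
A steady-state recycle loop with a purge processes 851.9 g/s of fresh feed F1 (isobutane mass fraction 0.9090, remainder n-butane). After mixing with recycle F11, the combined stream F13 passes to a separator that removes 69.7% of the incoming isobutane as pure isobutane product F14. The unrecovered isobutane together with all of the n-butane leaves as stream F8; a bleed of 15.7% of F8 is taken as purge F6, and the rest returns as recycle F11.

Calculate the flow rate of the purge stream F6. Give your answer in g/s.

n-butane enters only via F1 and leaves only via the purge: 851.9×0.091 = 0.157×(n-butane in F8), and the separator passes all n-butane, so n-butane in F13 = n-butane in F8 = 493.78 g/s.
isobutane in F13: m_A = 851.9×0.909 + (1−0.157)·(1−0.697)·m_A, so m_A = 774.38/0.7446 = 1040 g/s.
F8 = (1−0.697)×1040 + 493.78 = 808.91 g/s.
Purge F6 = 0.157×808.91 = 127 g/s.

127 g/s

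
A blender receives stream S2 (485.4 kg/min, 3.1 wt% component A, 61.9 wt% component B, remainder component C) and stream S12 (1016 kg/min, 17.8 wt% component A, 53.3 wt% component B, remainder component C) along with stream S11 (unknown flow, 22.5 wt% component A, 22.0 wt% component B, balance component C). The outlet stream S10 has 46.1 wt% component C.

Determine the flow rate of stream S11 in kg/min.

2432 kg/min

Let S11 be the unknown flow. Total out = 1501.4 + S11.
component C balance: 463.51 + 0.555·S11 = 0.461·(1501.4 + S11)
(0.555 − 0.461)·S11 = 0.461×1501.4 − 463.51 = 228.63
S11 = 228.63 / 0.094 = 2432.2 kg/min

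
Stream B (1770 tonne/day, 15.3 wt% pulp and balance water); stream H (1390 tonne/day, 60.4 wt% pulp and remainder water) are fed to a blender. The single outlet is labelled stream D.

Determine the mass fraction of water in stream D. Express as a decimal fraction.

Total flow out = 1770 + 1390 = 3160 tonne/day.
water in = 1770×0.847 + 1390×0.396 = 2049.6 tonne/day.
water mass fraction in D = 2049.6/3160 = 0.6486.

0.6486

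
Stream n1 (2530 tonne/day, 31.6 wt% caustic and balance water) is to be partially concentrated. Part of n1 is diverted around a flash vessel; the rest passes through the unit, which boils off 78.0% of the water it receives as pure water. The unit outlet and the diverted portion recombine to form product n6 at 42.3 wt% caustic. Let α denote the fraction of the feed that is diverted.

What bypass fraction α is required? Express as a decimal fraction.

All 2530×0.316 = 799.48 tonne/day of caustic reaches n6, so n6 = 799.48/0.423 = 1890 tonne/day and vapour = 639.98 tonne/day.
The evaporator receives (1−α)·2530 of feed at 0.684 water and removes 0.780 of that water:
0.780×0.684×(1−α)×2530 = 639.98
(1−α) = 639.98/1349.8 = 0.4741;  α = 0.5259.

0.526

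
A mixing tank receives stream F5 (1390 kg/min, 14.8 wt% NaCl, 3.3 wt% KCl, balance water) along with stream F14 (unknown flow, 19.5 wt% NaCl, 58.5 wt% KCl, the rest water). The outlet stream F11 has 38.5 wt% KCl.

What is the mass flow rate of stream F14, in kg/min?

Let F14 be the unknown flow. Total out = 1390 + F14.
KCl balance: 45.87 + 0.585·F14 = 0.385·(1390 + F14)
(0.585 − 0.385)·F14 = 0.385×1390 − 45.87 = 489.28
F14 = 489.28 / 0.200 = 2446.4 kg/min

2446 kg/min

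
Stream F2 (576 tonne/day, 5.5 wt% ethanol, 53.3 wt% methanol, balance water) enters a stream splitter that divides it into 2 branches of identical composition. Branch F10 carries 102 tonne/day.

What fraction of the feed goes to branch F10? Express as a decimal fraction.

0.177

Fraction to F10 = 102/576 = 0.1771.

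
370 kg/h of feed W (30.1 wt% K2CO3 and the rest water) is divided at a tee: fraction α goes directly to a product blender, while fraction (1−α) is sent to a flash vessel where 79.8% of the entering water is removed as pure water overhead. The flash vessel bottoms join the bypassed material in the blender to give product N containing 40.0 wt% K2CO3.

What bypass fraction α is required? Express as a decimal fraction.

0.556

All 370×0.301 = 111.37 kg/h of K2CO3 reaches N, so N = 111.37/0.400 = 278.42 kg/h and vapour = 91.575 kg/h.
The evaporator receives (1−α)·370 of feed at 0.699 water and removes 0.798 of that water:
0.798×0.699×(1−α)×370 = 91.575
(1−α) = 91.575/206.39 = 0.4437;  α = 0.5563.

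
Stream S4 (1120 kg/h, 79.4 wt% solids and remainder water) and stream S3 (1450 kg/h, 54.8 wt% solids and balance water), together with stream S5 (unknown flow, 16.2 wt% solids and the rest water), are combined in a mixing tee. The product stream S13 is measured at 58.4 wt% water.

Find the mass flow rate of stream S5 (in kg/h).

Let S5 be the unknown flow. Total out = 2570 + S5.
water balance: 886.12 + 0.838·S5 = 0.584·(2570 + S5)
(0.838 − 0.584)·S5 = 0.584×2570 − 886.12 = 614.76
S5 = 614.76 / 0.254 = 2420.3 kg/h

2420 kg/h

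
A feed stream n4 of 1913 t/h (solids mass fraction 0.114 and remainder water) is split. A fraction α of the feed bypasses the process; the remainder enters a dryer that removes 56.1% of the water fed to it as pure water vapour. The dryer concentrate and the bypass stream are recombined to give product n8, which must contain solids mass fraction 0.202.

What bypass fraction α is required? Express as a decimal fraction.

0.124

All 1913×0.114 = 218.08 t/h of solids reaches n8, so n8 = 218.08/0.202 = 1079.6 t/h and vapour = 833.39 t/h.
The evaporator receives (1−α)·1913 of feed at 0.886 water and removes 0.561 of that water:
0.561×0.886×(1−α)×1913 = 833.39
(1−α) = 833.39/950.85 = 0.8765;  α = 0.1235.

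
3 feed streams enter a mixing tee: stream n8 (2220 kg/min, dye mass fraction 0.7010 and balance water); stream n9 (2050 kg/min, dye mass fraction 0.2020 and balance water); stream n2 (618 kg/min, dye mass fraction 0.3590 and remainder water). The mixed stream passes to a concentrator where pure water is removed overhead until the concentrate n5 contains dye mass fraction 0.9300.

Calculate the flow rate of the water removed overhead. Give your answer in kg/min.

dye entering = 2220×0.701 + 2050×0.202 + 618×0.359 = 2192.2 kg/min.
All dye reports to n5, so n5 = 2192.2/0.930 = 2357.2 kg/min.
Total feed = 4888 kg/min; overhead = 4888 − 2357.2 = 2530.8 kg/min.

2531 kg/min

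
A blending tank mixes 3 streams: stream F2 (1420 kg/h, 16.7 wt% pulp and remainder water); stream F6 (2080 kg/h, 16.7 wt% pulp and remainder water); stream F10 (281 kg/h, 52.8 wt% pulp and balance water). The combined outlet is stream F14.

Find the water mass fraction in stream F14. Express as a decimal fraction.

0.8062

Total flow out = 1420 + 2080 + 281 = 3781 kg/h.
water in = 1420×0.833 + 2080×0.833 + 281×0.472 = 3048.1 kg/h.
water mass fraction in F14 = 3048.1/3781 = 0.8062.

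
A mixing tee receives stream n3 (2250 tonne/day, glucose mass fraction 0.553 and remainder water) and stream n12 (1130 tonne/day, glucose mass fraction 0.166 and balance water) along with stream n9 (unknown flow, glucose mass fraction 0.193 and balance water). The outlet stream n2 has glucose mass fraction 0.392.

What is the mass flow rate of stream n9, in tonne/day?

Let n9 be the unknown flow. Total out = 3380 + n9.
glucose balance: 1431.8 + 0.193·n9 = 0.392·(3380 + n9)
(0.193 − 0.392)·n9 = 0.392×3380 − 1431.8 = -106.87
n9 = -106.87 / -0.199 = 537.04 tonne/day

537 tonne/day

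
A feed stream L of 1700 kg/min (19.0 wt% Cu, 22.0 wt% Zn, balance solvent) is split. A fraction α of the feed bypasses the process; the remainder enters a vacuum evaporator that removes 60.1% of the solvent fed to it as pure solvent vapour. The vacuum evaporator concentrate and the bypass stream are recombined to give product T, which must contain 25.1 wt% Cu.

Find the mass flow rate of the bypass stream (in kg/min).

534.9 kg/min

All 1700×0.190 = 323 kg/min of Cu reaches T, so T = 323/0.251 = 1286.9 kg/min and vapour = 413.15 kg/min.
The evaporator receives (1−α)·1700 of feed at 0.590 solvent and removes 0.601 of that solvent:
0.601×0.590×(1−α)×1700 = 413.15
(1−α) = 413.15/602.8 = 0.6854;  α = 0.3146.
Bypass flow = 0.3146×1700 = 534.86 kg/min.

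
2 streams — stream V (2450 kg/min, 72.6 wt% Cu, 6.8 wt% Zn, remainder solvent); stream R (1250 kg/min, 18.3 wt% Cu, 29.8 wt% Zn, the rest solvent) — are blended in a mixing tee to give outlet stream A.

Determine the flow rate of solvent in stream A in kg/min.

1153 kg/min

solvent out = solvent in = 2450×0.206 + 1250×0.519 = 1153.5 kg/min.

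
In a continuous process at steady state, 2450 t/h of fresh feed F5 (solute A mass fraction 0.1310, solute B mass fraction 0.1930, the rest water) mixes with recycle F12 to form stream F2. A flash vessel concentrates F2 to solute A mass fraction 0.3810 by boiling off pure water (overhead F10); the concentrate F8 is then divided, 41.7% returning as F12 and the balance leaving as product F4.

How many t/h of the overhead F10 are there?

Overall solute A balance (none leaves overhead): solute A in fresh feed = solute A in product, i.e. 2450×0.131 = (1−0.417)·F8·0.381.
F8 = 320.95/(0.381×0.583) = 1444.9 t/h.
Recycle F12 = 0.417×1444.9 = 602.53 t/h.
Combined feed F2 = 2450 + 602.53 = 3052.5 t/h.
Overhead F10 = F2 − F8 = 3052.5 − 1444.9 = 1607.6 t/h.

1608 t/h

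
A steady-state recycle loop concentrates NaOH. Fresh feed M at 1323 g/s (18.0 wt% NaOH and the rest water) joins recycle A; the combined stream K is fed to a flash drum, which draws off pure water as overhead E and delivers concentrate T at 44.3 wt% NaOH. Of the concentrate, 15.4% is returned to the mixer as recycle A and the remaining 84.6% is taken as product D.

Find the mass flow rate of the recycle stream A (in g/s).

Overall NaOH balance (none leaves overhead): NaOH in fresh feed = NaOH in product, i.e. 1323×0.180 = (1−0.154)·T·0.443.
T = 238.14/(0.443×0.846) = 635.42 g/s.
Recycle A = 0.154×635.42 = 97.854 g/s.

97.85 g/s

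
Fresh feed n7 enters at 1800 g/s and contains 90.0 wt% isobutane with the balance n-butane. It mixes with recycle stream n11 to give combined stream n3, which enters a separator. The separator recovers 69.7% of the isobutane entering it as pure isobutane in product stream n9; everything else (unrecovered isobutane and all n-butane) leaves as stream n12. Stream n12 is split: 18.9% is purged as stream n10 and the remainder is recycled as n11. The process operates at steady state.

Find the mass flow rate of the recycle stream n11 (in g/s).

n-butane enters only via n7 and leaves only via the purge: 1800×0.100 = 0.189×(n-butane in n12), and the separator passes all n-butane, so n-butane in n3 = n-butane in n12 = 952.38 g/s.
isobutane in n3: m_A = 1800×0.900 + (1−0.189)·(1−0.697)·m_A, so m_A = 1620/0.7543 = 2147.8 g/s.
n12 = (1−0.697)×2147.8 + 952.38 = 1603.2 g/s.
Recycle n11 = (1−0.189)×1603.2 = 1300.2 g/s.

1300 g/s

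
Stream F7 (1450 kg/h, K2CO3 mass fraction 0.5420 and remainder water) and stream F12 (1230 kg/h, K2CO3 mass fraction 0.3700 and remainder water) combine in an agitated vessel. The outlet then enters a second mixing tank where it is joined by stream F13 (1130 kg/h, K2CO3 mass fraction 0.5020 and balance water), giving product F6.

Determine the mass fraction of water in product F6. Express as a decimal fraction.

Overall, product flow = 3810 kg/h.
water in = 1450×0.458 + 1230×0.630 + 1130×0.498 = 2001.7 kg/h.
water fraction in F6 = 0.5254.

0.5254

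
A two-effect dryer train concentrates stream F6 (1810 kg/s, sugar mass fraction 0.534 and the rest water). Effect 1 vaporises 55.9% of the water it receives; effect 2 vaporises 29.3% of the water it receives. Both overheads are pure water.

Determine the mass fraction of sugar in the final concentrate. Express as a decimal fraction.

0.786

water in feed = 1810×0.466 = 843.46 kg/s.
After stage 1: water left = (1−0.559)×843.46 = 371.97; stream total = 1338.5 kg/s.
After stage 2: water left = (1−0.293)×371.97 = 262.98; final concentrate = 1229.5 kg/s.
sugar fraction = 966.54/1229.5 = 0.786.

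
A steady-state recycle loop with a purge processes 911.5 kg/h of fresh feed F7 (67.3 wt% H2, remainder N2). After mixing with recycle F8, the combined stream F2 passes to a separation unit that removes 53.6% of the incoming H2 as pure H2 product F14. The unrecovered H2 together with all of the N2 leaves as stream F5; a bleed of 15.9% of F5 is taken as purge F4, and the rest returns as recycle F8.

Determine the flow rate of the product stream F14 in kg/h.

H2 in F2: m_A = 911.5×0.673 + (1−0.159)·(1−0.536)·m_A, so m_A = 613.44/0.6098 = 1006 kg/h.
Product F14 = 0.536×1006 = 539.22 kg/h.

539.2 kg/h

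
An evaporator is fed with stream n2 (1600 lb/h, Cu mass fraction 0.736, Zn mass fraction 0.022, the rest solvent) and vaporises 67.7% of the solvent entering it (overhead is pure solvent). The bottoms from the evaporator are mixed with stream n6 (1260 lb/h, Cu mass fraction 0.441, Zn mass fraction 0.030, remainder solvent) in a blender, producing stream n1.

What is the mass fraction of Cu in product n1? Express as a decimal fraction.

0.667

Vapour removed = 0.677×0.242×1600 = 262.13 lb/h; concentrate = 1337.9 lb/h.
Cu reaching the mixer = 1177.6 (from concentrate) + 1260×0.441 = 1733.3 lb/h.
Product flow = 1337.9 + 1260 = 2597.9 lb/h; Cu fraction = 0.667.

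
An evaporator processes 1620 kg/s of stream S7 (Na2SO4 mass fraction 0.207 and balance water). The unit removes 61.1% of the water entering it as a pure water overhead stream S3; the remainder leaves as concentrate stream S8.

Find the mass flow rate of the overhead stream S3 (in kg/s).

784.9 kg/s

water entering = 1620×0.793 = 1284.7 kg/s; overhead removed = 0.611×1284.7 = 784.93 kg/s.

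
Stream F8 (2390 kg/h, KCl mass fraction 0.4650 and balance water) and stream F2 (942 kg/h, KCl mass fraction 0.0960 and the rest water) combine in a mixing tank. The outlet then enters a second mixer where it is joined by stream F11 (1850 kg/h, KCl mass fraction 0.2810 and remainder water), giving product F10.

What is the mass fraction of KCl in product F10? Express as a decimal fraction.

0.3322

Overall, product flow = 5182 kg/h.
KCl in = 2390×0.465 + 942×0.096 + 1850×0.281 = 1721.6 kg/h.
KCl fraction in F10 = 0.3322.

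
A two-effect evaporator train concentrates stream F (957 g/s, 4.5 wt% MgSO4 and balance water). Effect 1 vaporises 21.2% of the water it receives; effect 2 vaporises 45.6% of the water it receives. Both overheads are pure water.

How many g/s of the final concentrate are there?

434.8 g/s

water in feed = 957×0.955 = 913.93 g/s.
After stage 1: water left = (1−0.212)×913.93 = 720.18; stream total = 763.25 g/s.
After stage 2: water left = (1−0.456)×720.18 = 391.78; final concentrate = 434.84 g/s.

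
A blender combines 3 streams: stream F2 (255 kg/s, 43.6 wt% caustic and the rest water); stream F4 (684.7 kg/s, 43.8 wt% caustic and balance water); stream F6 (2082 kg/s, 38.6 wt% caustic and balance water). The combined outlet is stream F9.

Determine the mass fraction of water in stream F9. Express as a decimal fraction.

Total flow out = 255 + 684.7 + 2082 = 3021.7 kg/s.
water in = 255×0.564 + 684.7×0.562 + 2082×0.614 = 1807 kg/s.
water mass fraction in F9 = 1807/3021.7 = 0.5980.

0.5980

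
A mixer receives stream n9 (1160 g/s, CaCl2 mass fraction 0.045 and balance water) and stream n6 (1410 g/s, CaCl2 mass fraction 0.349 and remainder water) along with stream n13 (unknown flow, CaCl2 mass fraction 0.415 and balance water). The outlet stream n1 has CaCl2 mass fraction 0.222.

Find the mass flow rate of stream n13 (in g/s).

136 g/s

Let n13 be the unknown flow. Total out = 2570 + n13.
CaCl2 balance: 544.29 + 0.415·n13 = 0.222·(2570 + n13)
(0.415 − 0.222)·n13 = 0.222×2570 − 544.29 = 26.25
n13 = 26.25 / 0.193 = 136.01 g/s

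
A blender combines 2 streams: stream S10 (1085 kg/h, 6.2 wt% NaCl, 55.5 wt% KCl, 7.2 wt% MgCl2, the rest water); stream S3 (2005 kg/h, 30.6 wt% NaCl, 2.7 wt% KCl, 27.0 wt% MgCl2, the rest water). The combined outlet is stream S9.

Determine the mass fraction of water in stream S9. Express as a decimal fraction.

Total flow out = 1085 + 2005 = 3090 kg/h.
water in = 1085×0.311 + 2005×0.397 = 1133.4 kg/h.
water mass fraction in S9 = 1133.4/3090 = 0.3668.

0.3668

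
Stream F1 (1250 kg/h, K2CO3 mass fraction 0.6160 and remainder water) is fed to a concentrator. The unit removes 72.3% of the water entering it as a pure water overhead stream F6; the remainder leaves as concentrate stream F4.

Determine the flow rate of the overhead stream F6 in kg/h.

water entering = 1250×0.384 = 480 kg/h; overhead removed = 0.723×480 = 347.04 kg/h.

347 kg/h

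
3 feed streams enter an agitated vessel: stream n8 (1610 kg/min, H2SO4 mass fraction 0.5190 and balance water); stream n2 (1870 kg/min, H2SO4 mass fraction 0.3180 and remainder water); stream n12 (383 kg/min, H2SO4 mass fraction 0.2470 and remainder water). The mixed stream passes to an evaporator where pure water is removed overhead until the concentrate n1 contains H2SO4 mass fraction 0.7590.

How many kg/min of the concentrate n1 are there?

2009 kg/min

H2SO4 entering = 1610×0.519 + 1870×0.318 + 383×0.247 = 1524.9 kg/min.
All H2SO4 reports to n1, so n1 = 1524.9/0.759 = 2009 kg/min.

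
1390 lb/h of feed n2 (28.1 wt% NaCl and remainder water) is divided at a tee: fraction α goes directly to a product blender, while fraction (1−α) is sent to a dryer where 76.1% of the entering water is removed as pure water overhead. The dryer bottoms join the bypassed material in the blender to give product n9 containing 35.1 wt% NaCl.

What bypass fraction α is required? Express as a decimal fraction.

0.636

All 1390×0.281 = 390.59 lb/h of NaCl reaches n9, so n9 = 390.59/0.351 = 1112.8 lb/h and vapour = 277.21 lb/h.
The evaporator receives (1−α)·1390 of feed at 0.719 water and removes 0.761 of that water:
0.761×0.719×(1−α)×1390 = 277.21
(1−α) = 277.21/760.55 = 0.3645;  α = 0.6355.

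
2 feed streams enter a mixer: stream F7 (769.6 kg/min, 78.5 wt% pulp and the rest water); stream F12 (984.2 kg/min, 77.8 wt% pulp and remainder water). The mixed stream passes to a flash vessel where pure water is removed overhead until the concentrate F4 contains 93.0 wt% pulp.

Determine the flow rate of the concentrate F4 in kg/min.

pulp entering = 769.6×0.785 + 984.2×0.778 = 1369.8 kg/min.
All pulp reports to F4, so F4 = 1369.8/0.930 = 1473 kg/min.

1473 kg/min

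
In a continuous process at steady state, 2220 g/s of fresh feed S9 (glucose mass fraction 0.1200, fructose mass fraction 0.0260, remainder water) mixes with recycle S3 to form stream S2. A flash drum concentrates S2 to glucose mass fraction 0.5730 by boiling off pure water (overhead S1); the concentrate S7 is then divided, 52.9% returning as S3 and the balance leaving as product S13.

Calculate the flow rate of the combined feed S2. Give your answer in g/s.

Overall glucose balance (none leaves overhead): glucose in fresh feed = glucose in product, i.e. 2220×0.120 = (1−0.529)·S7·0.573.
S7 = 266.4/(0.573×0.471) = 987.09 g/s.
Recycle S3 = 0.529×987.09 = 522.17 g/s.
Combined feed S2 = 2220 + 522.17 = 2742.2 g/s.

2742 g/s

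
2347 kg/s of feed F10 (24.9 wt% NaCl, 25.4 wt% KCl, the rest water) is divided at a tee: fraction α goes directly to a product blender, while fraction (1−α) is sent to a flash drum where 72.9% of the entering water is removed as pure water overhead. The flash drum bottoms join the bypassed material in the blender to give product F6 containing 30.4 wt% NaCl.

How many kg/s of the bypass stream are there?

All 2347×0.249 = 584.4 kg/s of NaCl reaches F6, so F6 = 584.4/0.304 = 1922.4 kg/s and vapour = 424.62 kg/s.
The evaporator receives (1−α)·2347 of feed at 0.497 water and removes 0.729 of that water:
0.729×0.497×(1−α)×2347 = 424.62
(1−α) = 424.62/850.35 = 0.4994;  α = 0.5006.
Bypass flow = 0.5006×2347 = 1175 kg/s.

1175 kg/s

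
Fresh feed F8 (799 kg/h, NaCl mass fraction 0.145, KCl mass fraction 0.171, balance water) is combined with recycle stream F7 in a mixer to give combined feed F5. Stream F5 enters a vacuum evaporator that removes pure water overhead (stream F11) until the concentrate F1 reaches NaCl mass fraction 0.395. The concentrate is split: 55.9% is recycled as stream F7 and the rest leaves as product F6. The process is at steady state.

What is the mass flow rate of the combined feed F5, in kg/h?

Overall NaCl balance (none leaves overhead): NaCl in fresh feed = NaCl in product, i.e. 799×0.145 = (1−0.559)·F1·0.395.
F1 = 115.85/(0.395×0.441) = 665.09 kg/h.
Recycle F7 = 0.559×665.09 = 371.78 kg/h.
Combined feed F5 = 799 + 371.78 = 1170.8 kg/h.

1171 kg/h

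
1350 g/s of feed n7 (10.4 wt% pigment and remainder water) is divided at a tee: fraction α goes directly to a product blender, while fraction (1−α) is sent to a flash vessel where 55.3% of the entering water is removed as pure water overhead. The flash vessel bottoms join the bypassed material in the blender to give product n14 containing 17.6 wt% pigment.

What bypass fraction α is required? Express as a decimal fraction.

All 1350×0.104 = 140.4 g/s of pigment reaches n14, so n14 = 140.4/0.176 = 797.73 g/s and vapour = 552.27 g/s.
The evaporator receives (1−α)·1350 of feed at 0.896 water and removes 0.553 of that water:
0.553×0.896×(1−α)×1350 = 552.27
(1−α) = 552.27/668.91 = 0.8256;  α = 0.1744.

0.174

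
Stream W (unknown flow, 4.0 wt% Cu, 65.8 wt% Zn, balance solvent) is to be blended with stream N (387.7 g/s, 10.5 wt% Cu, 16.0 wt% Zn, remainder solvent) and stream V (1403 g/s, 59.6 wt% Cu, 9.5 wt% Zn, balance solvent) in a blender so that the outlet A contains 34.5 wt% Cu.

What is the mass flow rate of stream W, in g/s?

Let W be the unknown flow. Total out = 1790.7 + W.
Cu balance: 876.9 + 0.040·W = 0.345·(1790.7 + W)
(0.040 − 0.345)·W = 0.345×1790.7 − 876.9 = -259.11
W = -259.11 / -0.305 = 849.52 g/s

849.5 g/s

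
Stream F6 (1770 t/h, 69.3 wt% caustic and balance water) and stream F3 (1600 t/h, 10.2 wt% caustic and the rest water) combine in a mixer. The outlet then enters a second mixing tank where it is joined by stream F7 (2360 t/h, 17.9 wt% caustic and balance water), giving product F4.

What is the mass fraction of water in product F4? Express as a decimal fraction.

Overall, product flow = 5730 t/h.
water in = 1770×0.307 + 1600×0.898 + 2360×0.821 = 3917.8 t/h.
water fraction in F4 = 0.684.

0.684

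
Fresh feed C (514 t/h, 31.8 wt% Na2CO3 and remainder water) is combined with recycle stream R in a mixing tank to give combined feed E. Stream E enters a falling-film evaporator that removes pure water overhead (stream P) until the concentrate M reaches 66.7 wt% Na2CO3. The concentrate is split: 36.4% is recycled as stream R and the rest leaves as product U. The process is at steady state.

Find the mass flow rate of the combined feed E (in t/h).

Overall Na2CO3 balance (none leaves overhead): Na2CO3 in fresh feed = Na2CO3 in product, i.e. 514×0.318 = (1−0.364)·M·0.667.
M = 163.45/(0.667×0.636) = 385.31 t/h.
Recycle R = 0.364×385.31 = 140.25 t/h.
Combined feed E = 514 + 140.25 = 654.25 t/h.

654.3 t/h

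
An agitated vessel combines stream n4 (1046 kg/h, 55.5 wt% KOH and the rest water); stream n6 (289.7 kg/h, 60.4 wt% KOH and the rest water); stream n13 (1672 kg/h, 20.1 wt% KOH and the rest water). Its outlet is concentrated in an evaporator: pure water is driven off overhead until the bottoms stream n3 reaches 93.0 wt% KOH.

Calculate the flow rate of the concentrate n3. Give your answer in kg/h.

1174 kg/h

KOH entering = 1046×0.555 + 289.7×0.604 + 1672×0.201 = 1091.6 kg/h.
All KOH reports to n3, so n3 = 1091.6/0.930 = 1173.7 kg/h.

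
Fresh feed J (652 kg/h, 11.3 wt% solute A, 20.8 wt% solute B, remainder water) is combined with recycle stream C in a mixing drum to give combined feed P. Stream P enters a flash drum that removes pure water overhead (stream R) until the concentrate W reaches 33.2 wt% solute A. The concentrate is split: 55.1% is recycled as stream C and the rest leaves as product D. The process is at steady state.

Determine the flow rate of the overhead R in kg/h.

430.1 kg/h

Overall solute A balance (none leaves overhead): solute A in fresh feed = solute A in product, i.e. 652×0.113 = (1−0.551)·W·0.332.
W = 73.676/(0.332×0.449) = 494.24 kg/h.
Recycle C = 0.551×494.24 = 272.33 kg/h.
Combined feed P = 652 + 272.33 = 924.33 kg/h.
Overhead R = P − W = 924.33 − 494.24 = 430.08 kg/h.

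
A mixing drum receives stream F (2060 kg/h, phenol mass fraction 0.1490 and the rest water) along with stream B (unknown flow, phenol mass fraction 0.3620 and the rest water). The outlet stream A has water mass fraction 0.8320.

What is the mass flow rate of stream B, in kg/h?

Let B be the unknown flow. Total out = 2060 + B.
water balance: 1753.1 + 0.638·B = 0.832·(2060 + B)
(0.638 − 0.832)·B = 0.832×2060 − 1753.1 = -39.14
B = -39.14 / -0.194 = 201.75 kg/h

201.8 kg/h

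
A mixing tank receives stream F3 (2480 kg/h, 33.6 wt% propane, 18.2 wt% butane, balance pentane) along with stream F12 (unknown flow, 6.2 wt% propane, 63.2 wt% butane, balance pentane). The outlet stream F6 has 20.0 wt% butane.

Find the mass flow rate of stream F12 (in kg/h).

Let F12 be the unknown flow. Total out = 2480 + F12.
butane balance: 451.36 + 0.632·F12 = 0.200·(2480 + F12)
(0.632 − 0.200)·F12 = 0.200×2480 − 451.36 = 44.64
F12 = 44.64 / 0.432 = 103.33 kg/h

103.3 kg/h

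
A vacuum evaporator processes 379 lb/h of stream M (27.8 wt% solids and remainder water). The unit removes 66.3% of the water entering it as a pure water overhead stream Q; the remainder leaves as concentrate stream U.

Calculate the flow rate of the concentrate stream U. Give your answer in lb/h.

197.6 lb/h

water entering = 379×0.722 = 273.64 lb/h; overhead removed = 0.663×273.64 = 181.42 lb/h.
Concentrate = 379 − 181.42 = 197.58 lb/h.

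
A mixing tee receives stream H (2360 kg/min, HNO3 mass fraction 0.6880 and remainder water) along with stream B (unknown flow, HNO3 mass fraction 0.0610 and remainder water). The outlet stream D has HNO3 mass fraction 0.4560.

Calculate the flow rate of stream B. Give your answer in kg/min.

1386 kg/min

Let B be the unknown flow. Total out = 2360 + B.
HNO3 balance: 1623.7 + 0.061·B = 0.456·(2360 + B)
(0.061 − 0.456)·B = 0.456×2360 − 1623.7 = -547.52
B = -547.52 / -0.395 = 1386.1 kg/min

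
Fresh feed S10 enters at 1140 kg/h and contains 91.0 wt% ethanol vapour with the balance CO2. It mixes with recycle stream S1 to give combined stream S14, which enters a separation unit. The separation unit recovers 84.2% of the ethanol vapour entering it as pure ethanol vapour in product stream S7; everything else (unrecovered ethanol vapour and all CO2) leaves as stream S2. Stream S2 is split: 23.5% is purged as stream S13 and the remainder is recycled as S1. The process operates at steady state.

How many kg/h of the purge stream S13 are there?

146.4 kg/h

CO2 enters only via S10 and leaves only via the purge: 1140×0.090 = 0.235×(CO2 in S2), and the separation unit passes all CO2, so CO2 in S14 = CO2 in S2 = 436.6 kg/h.
ethanol vapour in S14: m_A = 1140×0.910 + (1−0.235)·(1−0.842)·m_A, so m_A = 1037.4/0.8791 = 1180 kg/h.
S2 = (1−0.842)×1180 + 436.6 = 623.04 kg/h.
Purge S13 = 0.235×623.04 = 146.41 kg/h.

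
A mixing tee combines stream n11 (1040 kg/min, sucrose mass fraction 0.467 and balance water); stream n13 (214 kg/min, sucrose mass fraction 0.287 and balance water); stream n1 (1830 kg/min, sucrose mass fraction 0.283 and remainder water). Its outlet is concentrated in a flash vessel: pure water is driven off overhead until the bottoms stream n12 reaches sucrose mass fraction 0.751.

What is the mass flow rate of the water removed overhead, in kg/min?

sucrose entering = 1040×0.467 + 214×0.287 + 1830×0.283 = 1065 kg/min.
All sucrose reports to n12, so n12 = 1065/0.751 = 1418.1 kg/min.
Total feed = 3084 kg/min; overhead = 3084 − 1418.1 = 1665.9 kg/min.

1666 kg/min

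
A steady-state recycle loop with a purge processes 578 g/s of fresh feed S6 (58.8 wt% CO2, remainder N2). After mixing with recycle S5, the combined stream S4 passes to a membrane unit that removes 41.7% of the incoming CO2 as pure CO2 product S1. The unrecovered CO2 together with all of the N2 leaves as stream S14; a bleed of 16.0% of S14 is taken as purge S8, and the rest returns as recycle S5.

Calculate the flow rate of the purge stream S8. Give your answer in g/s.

N2 enters only via S6 and leaves only via the purge: 578×0.412 = 0.160×(N2 in S14), and the membrane unit passes all N2, so N2 in S4 = N2 in S14 = 1488.3 g/s.
CO2 in S4: m_A = 578×0.588 + (1−0.160)·(1−0.417)·m_A, so m_A = 339.86/0.5103 = 666.03 g/s.
S14 = (1−0.417)×666.03 + 1488.3 = 1876.6 g/s.
Purge S8 = 0.160×1876.6 = 300.26 g/s.

300.3 g/s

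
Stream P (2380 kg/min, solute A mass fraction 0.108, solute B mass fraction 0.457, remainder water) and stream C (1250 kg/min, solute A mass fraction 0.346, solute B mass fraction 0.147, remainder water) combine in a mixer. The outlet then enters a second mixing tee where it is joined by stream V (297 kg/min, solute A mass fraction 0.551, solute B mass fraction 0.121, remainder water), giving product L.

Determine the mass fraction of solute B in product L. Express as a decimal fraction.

Overall, product flow = 3927 kg/min.
solute B in = 2380×0.457 + 1250×0.147 + 297×0.121 = 1307.3 kg/min.
solute B fraction in L = 0.333.

0.333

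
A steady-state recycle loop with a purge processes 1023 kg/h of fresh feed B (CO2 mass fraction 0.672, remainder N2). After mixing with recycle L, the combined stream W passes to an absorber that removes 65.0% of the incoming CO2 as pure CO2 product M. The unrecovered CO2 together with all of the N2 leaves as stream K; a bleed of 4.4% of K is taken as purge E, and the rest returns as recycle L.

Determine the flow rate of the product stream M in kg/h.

CO2 in W: m_A = 1023×0.672 + (1−0.044)·(1−0.650)·m_A, so m_A = 687.46/0.6654 = 1033.1 kg/h.
Product M = 0.650×1033.1 = 671.55 kg/h.

671.5 kg/h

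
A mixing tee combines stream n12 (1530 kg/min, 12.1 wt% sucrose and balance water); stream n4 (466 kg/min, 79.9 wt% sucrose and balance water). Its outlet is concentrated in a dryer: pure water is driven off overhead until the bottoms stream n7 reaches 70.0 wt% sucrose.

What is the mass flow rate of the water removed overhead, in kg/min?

sucrose entering = 1530×0.121 + 466×0.799 = 557.46 kg/min.
All sucrose reports to n7, so n7 = 557.46/0.700 = 796.38 kg/min.
Total feed = 1996 kg/min; overhead = 1996 − 796.38 = 1199.6 kg/min.

1200 kg/min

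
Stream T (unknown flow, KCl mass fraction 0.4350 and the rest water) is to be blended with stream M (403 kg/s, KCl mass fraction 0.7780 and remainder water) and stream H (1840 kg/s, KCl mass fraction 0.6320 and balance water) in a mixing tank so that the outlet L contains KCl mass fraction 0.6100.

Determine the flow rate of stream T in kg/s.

618.2 kg/s

Let T be the unknown flow. Total out = 2243 + T.
KCl balance: 1476.4 + 0.435·T = 0.610·(2243 + T)
(0.435 − 0.610)·T = 0.610×2243 − 1476.4 = -108.18
T = -108.18 / -0.175 = 618.19 kg/s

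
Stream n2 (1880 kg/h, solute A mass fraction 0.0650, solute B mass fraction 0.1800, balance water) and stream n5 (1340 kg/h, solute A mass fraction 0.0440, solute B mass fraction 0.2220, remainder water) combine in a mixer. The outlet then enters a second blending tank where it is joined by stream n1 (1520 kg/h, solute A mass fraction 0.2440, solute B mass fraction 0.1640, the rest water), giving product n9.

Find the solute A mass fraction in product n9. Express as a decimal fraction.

0.1165

Overall, product flow = 4740 kg/h.
solute A in = 1880×0.065 + 1340×0.044 + 1520×0.244 = 552.04 kg/h.
solute A fraction in n9 = 0.1165.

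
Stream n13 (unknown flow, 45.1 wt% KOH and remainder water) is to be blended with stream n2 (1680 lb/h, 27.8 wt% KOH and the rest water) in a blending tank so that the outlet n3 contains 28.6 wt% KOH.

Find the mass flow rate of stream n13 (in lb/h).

81.45 lb/h

Let n13 be the unknown flow. Total out = 1680 + n13.
KOH balance: 467.04 + 0.451·n13 = 0.286·(1680 + n13)
(0.451 − 0.286)·n13 = 0.286×1680 − 467.04 = 13.44
n13 = 13.44 / 0.165 = 81.455 lb/h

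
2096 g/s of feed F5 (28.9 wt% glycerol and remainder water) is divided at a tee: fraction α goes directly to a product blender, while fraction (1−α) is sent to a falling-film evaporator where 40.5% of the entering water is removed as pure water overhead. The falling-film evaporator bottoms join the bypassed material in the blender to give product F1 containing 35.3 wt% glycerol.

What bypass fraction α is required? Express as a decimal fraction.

All 2096×0.289 = 605.74 g/s of glycerol reaches F1, so F1 = 605.74/0.353 = 1716 g/s and vapour = 380.01 g/s.
The evaporator receives (1−α)·2096 of feed at 0.711 water and removes 0.405 of that water:
0.405×0.711×(1−α)×2096 = 380.01
(1−α) = 380.01/603.55 = 0.6296;  α = 0.3704.

0.370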